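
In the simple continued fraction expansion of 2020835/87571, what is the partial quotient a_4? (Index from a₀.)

2020835 = 23·87571 + 6702   →  a_0 = 23
87571 = 13·6702 + 445   →  a_1 = 13
6702 = 15·445 + 27   →  a_2 = 15
445 = 16·27 + 13   →  a_3 = 16
27 = 2·13 + 1   →  a_4 = 2

2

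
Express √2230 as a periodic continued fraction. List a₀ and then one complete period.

[47; 4, 2, 18, 2, 4, 94]

a₀ = ⌊√2230⌋ = 47.
With m₀=0, d₀=1 and mₖ₊₁ = dₖaₖ − mₖ, dₖ₊₁ = (n − mₖ₊₁²)/dₖ, aₖ₊₁ = ⌊(a₀+mₖ₊₁)/dₖ₊₁⌋:
  k=1: m=47, d=21, a=4
  k=2: m=37, d=41, a=2
  k=3: m=45, d=5, a=18
  k=4: m=45, d=41, a=2
  k=5: m=37, d=21, a=4
  k=6: m=47, d=1, a=94
d=1 and a=2a₀=94 at k=6, so the next step gives (m, d) = (47, 21) again — its k=1 value — and the period has length 6.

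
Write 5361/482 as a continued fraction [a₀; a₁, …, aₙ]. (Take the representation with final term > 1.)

5361 = 11·482 + 59
482 = 8·59 + 10
59 = 5·10 + 9
10 = 1·9 + 1
9 = 9·1 + 0  (stop)
So 5361/482 = [11; 8, 5, 1, 9].

[11; 8, 5, 1, 9]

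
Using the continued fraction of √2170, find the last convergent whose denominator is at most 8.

326/7

√2170 = [46; 1, 1, 2, 1, 1, 92, …] (period length 6).
Convergents:
  p_0/q_0 = 46/1
  p_1/q_1 = 47/1
  p_2/q_2 = 93/2
  p_3/q_3 = 233/5
  p_4/q_4 = 326/7
  p_5/q_5 = 559/12
q_4 = 7 ≤ 8 < 12 = q_5, so the answer is 326/7.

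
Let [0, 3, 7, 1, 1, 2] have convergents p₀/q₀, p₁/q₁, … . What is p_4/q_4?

15/47

Using pₖ = aₖpₖ₋₁ + pₖ₋₂, qₖ = aₖqₖ₋₁ + qₖ₋₂ (with p₋₁=1, p₋₂=0, q₋₁=0, q₋₂=1):
  k=0: a=0, p=0, q=1
  k=1: a=3, p=1, q=3
  k=2: a=7, p=7, q=22
  k=3: a=1, p=8, q=25
  k=4: a=1, p=15, q=47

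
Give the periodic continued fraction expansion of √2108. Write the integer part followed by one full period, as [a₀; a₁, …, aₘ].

a₀ = ⌊√2108⌋ = 45.
With m₀=0, d₀=1 and mₖ₊₁ = dₖaₖ − mₖ, dₖ₊₁ = (n − mₖ₊₁²)/dₖ, aₖ₊₁ = ⌊(a₀+mₖ₊₁)/dₖ₊₁⌋:
  k=1: m=45, d=83, a=1
  k=2: m=38, d=8, a=10
  k=3: m=42, d=43, a=2
  k=4: m=44, d=4, a=22
  k=5: m=44, d=43, a=2
  k=6: m=42, d=8, a=10
  k=7: m=38, d=83, a=1
  k=8: m=45, d=1, a=90
d=1 and a=2a₀=90 at k=8, so the next step gives (m, d) = (45, 83) again — its k=1 value — and the period has length 8.

[45; 1, 10, 2, 22, 2, 10, 1, 90]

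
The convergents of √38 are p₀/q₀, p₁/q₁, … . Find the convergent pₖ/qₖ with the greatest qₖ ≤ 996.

√38 = [6; 6, 12, …] (period length 2).
Convergents:
  p_0/q_0 = 6/1
  p_1/q_1 = 37/6
  p_2/q_2 = 450/73
  p_3/q_3 = 2737/444
  p_4/q_4 = 33294/5401
q_3 = 444 ≤ 996 < 5401 = q_4, so the answer is 2737/444.

2737/444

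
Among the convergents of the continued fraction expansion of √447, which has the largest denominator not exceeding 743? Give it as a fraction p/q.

√447 = [21; 7, 42, …] (period length 2).
Convergents:
  p_0/q_0 = 21/1
  p_1/q_1 = 148/7
  p_2/q_2 = 6237/295
  p_3/q_3 = 43807/2072
q_2 = 295 ≤ 743 < 2072 = q_3, so the answer is 6237/295.

6237/295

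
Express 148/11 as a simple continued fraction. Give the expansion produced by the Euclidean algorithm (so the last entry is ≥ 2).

148 = 13×11 + 5
11 = 2×5 + 1
5 = 5×1 + 0  (stop)
So 148/11 = [13; 2, 5].

[13; 2, 5]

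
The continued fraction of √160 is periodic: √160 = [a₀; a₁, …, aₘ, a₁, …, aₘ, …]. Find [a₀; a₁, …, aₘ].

a₀ = ⌊√160⌋ = 12.
With m₀=0, d₀=1 and mₖ₊₁ = dₖaₖ − mₖ, dₖ₊₁ = (n − mₖ₊₁²)/dₖ, aₖ₊₁ = ⌊(a₀+mₖ₊₁)/dₖ₊₁⌋:
  k=1: m=12, d=16, a=1
  k=2: m=4, d=9, a=1
  k=3: m=5, d=15, a=1
  k=4: m=10, d=4, a=5
  k=5: m=10, d=15, a=1
  k=6: m=5, d=9, a=1
  k=7: m=4, d=16, a=1
  k=8: m=12, d=1, a=24
d=1 and a=2a₀=24 at k=8, so the next step gives (m, d) = (12, 16) again — its k=1 value — and the period has length 8.

[12; 1, 1, 1, 5, 1, 1, 1, 24]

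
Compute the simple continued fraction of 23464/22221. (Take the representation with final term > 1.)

[1; 17, 1, 7, 8, 19]

23464 = 1×22221 + 1243
22221 = 17×1243 + 1090
1243 = 1×1090 + 153
1090 = 7×153 + 19
153 = 8×19 + 1
19 = 19×1 + 0  (stop)
So 23464/22221 = [1; 17, 1, 7, 8, 19].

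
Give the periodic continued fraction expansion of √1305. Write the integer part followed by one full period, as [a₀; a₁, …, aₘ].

[36; 8, 72]

a₀ = ⌊√1305⌋ = 36.
With m₀=0, d₀=1 and mₖ₊₁ = dₖaₖ − mₖ, dₖ₊₁ = (n − mₖ₊₁²)/dₖ, aₖ₊₁ = ⌊(a₀+mₖ₊₁)/dₖ₊₁⌋:
  k=1: m=36, d=9, a=8
  k=2: m=36, d=1, a=72
d=1 and a=2a₀=72 at k=2, so the next step gives (m, d) = (36, 9) again — its k=1 value — and the period has length 2.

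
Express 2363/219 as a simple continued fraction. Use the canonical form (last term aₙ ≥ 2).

2363 = 10·219 + 173
219 = 1·173 + 46
173 = 3·46 + 35
46 = 1·35 + 11
35 = 3·11 + 2
11 = 5·2 + 1
2 = 2·1 + 0  (stop)
So 2363/219 = [10; 1, 3, 1, 3, 5, 2].

[10; 1, 3, 1, 3, 5, 2]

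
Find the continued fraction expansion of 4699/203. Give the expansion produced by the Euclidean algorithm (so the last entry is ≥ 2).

4699 = 23·203 + 30
203 = 6·30 + 23
30 = 1·23 + 7
23 = 3·7 + 2
7 = 3·2 + 1
2 = 2·1 + 0  (stop)
So 4699/203 = [23; 6, 1, 3, 3, 2].

[23; 6, 1, 3, 3, 2]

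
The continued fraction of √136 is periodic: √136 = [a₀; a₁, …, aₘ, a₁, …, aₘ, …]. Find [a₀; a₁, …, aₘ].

a₀ = ⌊√136⌋ = 11.

[11; 1, 1, 1, 22]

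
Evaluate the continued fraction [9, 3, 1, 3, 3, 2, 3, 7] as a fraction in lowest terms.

26212/2829

Using pₖ = aₖpₖ₋₁ + pₖ₋₂ and qₖ = aₖqₖ₋₁ + qₖ₋₂:
  k=0: a=9, p=9, q=1
  k=1: a=3, p=28, q=3
  k=2: a=1, p=37, q=4
  k=3: a=3, p=139, q=15
  k=4: a=3, p=454, q=49
  k=5: a=2, p=1047, q=113
  k=6: a=3, p=3595, q=388
  k=7: a=7, p=26212, q=2829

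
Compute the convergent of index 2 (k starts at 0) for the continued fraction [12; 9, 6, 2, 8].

Using pₖ = aₖpₖ₋₁ + pₖ₋₂, qₖ = aₖqₖ₋₁ + qₖ₋₂ (with p₋₁=1, p₋₂=0, q₋₁=0, q₋₂=1):
  k=0: a=12, p=12, q=1
  k=1: a=9, p=109, q=9
  k=2: a=6, p=666, q=55

666/55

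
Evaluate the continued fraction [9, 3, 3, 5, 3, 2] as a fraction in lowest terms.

3637/391

Using pₖ = aₖpₖ₋₁ + pₖ₋₂ and qₖ = aₖqₖ₋₁ + qₖ₋₂:
  k=0: a=9, p=9, q=1
  k=1: a=3, p=28, q=3
  k=2: a=3, p=93, q=10
  k=3: a=5, p=493, q=53
  k=4: a=3, p=1572, q=169
  k=5: a=2, p=3637, q=391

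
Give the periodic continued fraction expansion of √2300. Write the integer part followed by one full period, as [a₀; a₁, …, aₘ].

a₀ = ⌊√2300⌋ = 47.
With m₀=0, d₀=1 and mₖ₊₁ = dₖaₖ − mₖ, dₖ₊₁ = (n − mₖ₊₁²)/dₖ, aₖ₊₁ = ⌊(a₀+mₖ₊₁)/dₖ₊₁⌋:
  k=1: m=47, d=91, a=1
  k=2: m=44, d=4, a=22
  k=3: m=44, d=91, a=1
  k=4: m=47, d=1, a=94
d=1 and a=2a₀=94 at k=4, so the next step gives (m, d) = (47, 91) again — its k=1 value — and the period has length 4.

[47; 1, 22, 1, 94]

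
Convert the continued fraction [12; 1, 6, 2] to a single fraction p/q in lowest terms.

193/15

Using pₖ = aₖpₖ₋₁ + pₖ₋₂ and qₖ = aₖqₖ₋₁ + qₖ₋₂:
  k=0: a=12, p=12, q=1
  k=1: a=1, p=13, q=1
  k=2: a=6, p=90, q=7
  k=3: a=2, p=193, q=15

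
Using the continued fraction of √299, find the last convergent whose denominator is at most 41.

√299 = [17; 3, 2, 3, 34, …] (period length 4).
Convergents:
  p_0/q_0 = 17/1
  p_1/q_1 = 52/3
  p_2/q_2 = 121/7
  p_3/q_3 = 415/24
  p_4/q_4 = 14231/823
q_3 = 24 ≤ 41 < 823 = q_4, so the answer is 415/24.

415/24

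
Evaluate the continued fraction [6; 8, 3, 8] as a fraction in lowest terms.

1273/208

Fold from the inside: start with 8/1.
  3 + 1/8 = 25/8
  8 + 8/25 = 208/25
  6 + 25/208 = 1273/208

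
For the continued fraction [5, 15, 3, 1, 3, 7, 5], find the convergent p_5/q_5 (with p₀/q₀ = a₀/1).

Using pₖ = aₖpₖ₋₁ + pₖ₋₂, qₖ = aₖqₖ₋₁ + qₖ₋₂ (with p₋₁=1, p₋₂=0, q₋₁=0, q₋₂=1):
  k=0: a=5, p=5, q=1
  k=1: a=15, p=76, q=15
  k=2: a=3, p=233, q=46
  k=3: a=1, p=309, q=61
  k=4: a=3, p=1160, q=229
  k=5: a=7, p=8429, q=1664

8429/1664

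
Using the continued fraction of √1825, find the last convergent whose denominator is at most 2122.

90481/2118

√1825 = [42; 1, 2, 1, 1, 2, 1, 84, …] (period length 7).
Convergents:
  p_0/q_0 = 42/1
  p_1/q_1 = 43/1
  p_2/q_2 = 128/3
  p_3/q_3 = 171/4
  p_4/q_4 = 299/7
  p_5/q_5 = 769/18
  p_6/q_6 = 1068/25
  p_7/q_7 = 90481/2118
  p_8/q_8 = 91549/2143
q_7 = 2118 ≤ 2122 < 2143 = q_8, so the answer is 90481/2118.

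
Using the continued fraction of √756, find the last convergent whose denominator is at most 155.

2997/109

√756 = [27; 2, 54, …] (period length 2).
Convergents:
  p_0/q_0 = 27/1
  p_1/q_1 = 55/2
  p_2/q_2 = 2997/109
  p_3/q_3 = 6049/220
q_2 = 109 ≤ 155 < 220 = q_3, so the answer is 2997/109.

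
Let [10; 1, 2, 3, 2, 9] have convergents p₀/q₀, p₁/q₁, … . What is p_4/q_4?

246/23

Using pₖ = aₖpₖ₋₁ + pₖ₋₂, qₖ = aₖqₖ₋₁ + qₖ₋₂ (with p₋₁=1, p₋₂=0, q₋₁=0, q₋₂=1):
  k=0: a=10, p=10, q=1
  k=1: a=1, p=11, q=1
  k=2: a=2, p=32, q=3
  k=3: a=3, p=107, q=10
  k=4: a=2, p=246, q=23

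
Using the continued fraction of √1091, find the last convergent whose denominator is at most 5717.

√1091 = [33; 33, 66, …] (period length 2).
Convergents:
  p_0/q_0 = 33/1
  p_1/q_1 = 1090/33
  p_2/q_2 = 71973/2179
  p_3/q_3 = 2376199/71940
q_2 = 2179 ≤ 5717 < 71940 = q_3, so the answer is 71973/2179.

71973/2179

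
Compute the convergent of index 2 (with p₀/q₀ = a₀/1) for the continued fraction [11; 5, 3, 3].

179/16

Using pₖ = aₖpₖ₋₁ + pₖ₋₂, qₖ = aₖqₖ₋₁ + qₖ₋₂ (with p₋₁=1, p₋₂=0, q₋₁=0, q₋₂=1):
  k=0: a=11, p=11, q=1
  k=1: a=5, p=56, q=5
  k=2: a=3, p=179, q=16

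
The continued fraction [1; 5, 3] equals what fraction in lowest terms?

19/16

Using pₖ = aₖpₖ₋₁ + pₖ₋₂ and qₖ = aₖqₖ₋₁ + qₖ₋₂:
  k=0: a=1, p=1, q=1
  k=1: a=5, p=6, q=5
  k=2: a=3, p=19, q=16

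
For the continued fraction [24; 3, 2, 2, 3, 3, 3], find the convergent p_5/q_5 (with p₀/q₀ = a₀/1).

Using pₖ = aₖpₖ₋₁ + pₖ₋₂, qₖ = aₖqₖ₋₁ + qₖ₋₂ (with p₋₁=1, p₋₂=0, q₋₁=0, q₋₂=1):
  k=0: a=24, p=24, q=1
  k=1: a=3, p=73, q=3
  k=2: a=2, p=170, q=7
  k=3: a=2, p=413, q=17
  k=4: a=3, p=1409, q=58
  k=5: a=3, p=4640, q=191

4640/191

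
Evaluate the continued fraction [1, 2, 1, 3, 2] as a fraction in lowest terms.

Using pₖ = aₖpₖ₋₁ + pₖ₋₂ and qₖ = aₖqₖ₋₁ + qₖ₋₂:
  k=0: a=1, p=1, q=1
  k=1: a=2, p=3, q=2
  k=2: a=1, p=4, q=3
  k=3: a=3, p=15, q=11
  k=4: a=2, p=34, q=25

34/25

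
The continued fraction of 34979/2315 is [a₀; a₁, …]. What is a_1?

9

34979 = 15·2315 + 254   →  a_0 = 15
2315 = 9·254 + 29   →  a_1 = 9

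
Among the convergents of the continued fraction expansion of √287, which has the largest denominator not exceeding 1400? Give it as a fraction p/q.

√287 = [16; 1, 15, 1, 32, …] (period length 4).
Convergents:
  p_0/q_0 = 16/1
  p_1/q_1 = 17/1
  p_2/q_2 = 271/16
  p_3/q_3 = 288/17
  p_4/q_4 = 9487/560
  p_5/q_5 = 9775/577
  p_6/q_6 = 156112/9215
q_5 = 577 ≤ 1400 < 9215 = q_6, so the answer is 9775/577.

9775/577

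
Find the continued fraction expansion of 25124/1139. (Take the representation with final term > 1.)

25124 = 22*1139 + 66
1139 = 17*66 + 17
66 = 3*17 + 15
17 = 1*15 + 2
15 = 7*2 + 1
2 = 2*1 + 0  (stop)
So 25124/1139 = [22; 17, 3, 1, 7, 2].

[22; 17, 3, 1, 7, 2]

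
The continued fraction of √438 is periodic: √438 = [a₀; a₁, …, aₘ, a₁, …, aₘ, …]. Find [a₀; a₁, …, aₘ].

[20; 1, 12, 1, 40]

a₀ = ⌊√438⌋ = 20.
With m₀=0, d₀=1 and mₖ₊₁ = dₖaₖ − mₖ, dₖ₊₁ = (n − mₖ₊₁²)/dₖ, aₖ₊₁ = ⌊(a₀+mₖ₊₁)/dₖ₊₁⌋:
  k=1: m=20, d=38, a=1
  k=2: m=18, d=3, a=12
  k=3: m=18, d=38, a=1
  k=4: m=20, d=1, a=40
d=1 and a=2a₀=40 at k=4, so the next step gives (m, d) = (20, 38) again — its k=1 value — and the period has length 4.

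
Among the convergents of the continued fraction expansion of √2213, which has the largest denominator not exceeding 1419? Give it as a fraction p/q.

51982/1105

√2213 = [47; 23, 1, 1, 23, 94, …] (period length 5).
Convergents:
  p_0/q_0 = 47/1
  p_1/q_1 = 1082/23
  p_2/q_2 = 1129/24
  p_3/q_3 = 2211/47
  p_4/q_4 = 51982/1105
  p_5/q_5 = 4888519/103917
q_4 = 1105 ≤ 1419 < 103917 = q_5, so the answer is 51982/1105.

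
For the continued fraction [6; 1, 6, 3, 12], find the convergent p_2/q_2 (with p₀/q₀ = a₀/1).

Using pₖ = aₖpₖ₋₁ + pₖ₋₂, qₖ = aₖqₖ₋₁ + qₖ₋₂ (with p₋₁=1, p₋₂=0, q₋₁=0, q₋₂=1):
  k=0: a=6, p=6, q=1
  k=1: a=1, p=7, q=1
  k=2: a=6, p=48, q=7

48/7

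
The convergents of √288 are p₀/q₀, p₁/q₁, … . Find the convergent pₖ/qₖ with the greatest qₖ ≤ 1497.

19601/1155

√288 = [16; 1, 32, …] (period length 2).
Convergents:
  p_0/q_0 = 16/1
  p_1/q_1 = 17/1
  p_2/q_2 = 560/33
  p_3/q_3 = 577/34
  p_4/q_4 = 19024/1121
  p_5/q_5 = 19601/1155
  p_6/q_6 = 646256/38081
q_5 = 1155 ≤ 1497 < 38081 = q_6, so the answer is 19601/1155.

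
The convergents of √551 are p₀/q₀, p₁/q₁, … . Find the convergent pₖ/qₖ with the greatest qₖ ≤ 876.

8380/357

√551 = [23; 2, 8, 1, 8, 2, 46, …] (period length 6).
Convergents:
  p_0/q_0 = 23/1
  p_1/q_1 = 47/2
  p_2/q_2 = 399/17
  p_3/q_3 = 446/19
  p_4/q_4 = 3967/169
  p_5/q_5 = 8380/357
  p_6/q_6 = 389447/16591
q_5 = 357 ≤ 876 < 16591 = q_6, so the answer is 8380/357.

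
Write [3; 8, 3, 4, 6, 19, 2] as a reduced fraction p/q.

82574/26463

Using pₖ = aₖpₖ₋₁ + pₖ₋₂ and qₖ = aₖqₖ₋₁ + qₖ₋₂:
  k=0: a=3, p=3, q=1
  k=1: a=8, p=25, q=8
  k=2: a=3, p=78, q=25
  k=3: a=4, p=337, q=108
  k=4: a=6, p=2100, q=673
  k=5: a=19, p=40237, q=12895
  k=6: a=2, p=82574, q=26463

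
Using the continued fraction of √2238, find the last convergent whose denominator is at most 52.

√2238 = [47; 3, 3, 1, 30, 1, 3, 3, 94, …] (period length 8).
Convergents:
  p_0/q_0 = 47/1
  p_1/q_1 = 142/3
  p_2/q_2 = 473/10
  p_3/q_3 = 615/13
  p_4/q_4 = 18923/400
q_3 = 13 ≤ 52 < 400 = q_4, so the answer is 615/13.

615/13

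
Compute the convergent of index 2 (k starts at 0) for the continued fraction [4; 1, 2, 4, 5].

14/3

Using pₖ = aₖpₖ₋₁ + pₖ₋₂, qₖ = aₖqₖ₋₁ + qₖ₋₂ (with p₋₁=1, p₋₂=0, q₋₁=0, q₋₂=1):
  k=0: a=4, p=4, q=1
  k=1: a=1, p=5, q=1
  k=2: a=2, p=14, q=3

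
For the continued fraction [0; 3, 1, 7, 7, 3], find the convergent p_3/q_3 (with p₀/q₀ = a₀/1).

8/31

Using pₖ = aₖpₖ₋₁ + pₖ₋₂, qₖ = aₖqₖ₋₁ + qₖ₋₂ (with p₋₁=1, p₋₂=0, q₋₁=0, q₋₂=1):
  k=0: a=0, p=0, q=1
  k=1: a=3, p=1, q=3
  k=2: a=1, p=1, q=4
  k=3: a=7, p=8, q=31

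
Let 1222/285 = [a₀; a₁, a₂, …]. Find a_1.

1222 = 4·285 + 82   →  a_0 = 4
285 = 3·82 + 39   →  a_1 = 3

3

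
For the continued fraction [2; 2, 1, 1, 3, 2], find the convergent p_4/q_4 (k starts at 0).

43/18

Using pₖ = aₖpₖ₋₁ + pₖ₋₂, qₖ = aₖqₖ₋₁ + qₖ₋₂ (with p₋₁=1, p₋₂=0, q₋₁=0, q₋₂=1):
  k=0: a=2, p=2, q=1
  k=1: a=2, p=5, q=2
  k=2: a=1, p=7, q=3
  k=3: a=1, p=12, q=5
  k=4: a=3, p=43, q=18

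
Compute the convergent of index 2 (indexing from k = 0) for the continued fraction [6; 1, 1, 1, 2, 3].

Using pₖ = aₖpₖ₋₁ + pₖ₋₂, qₖ = aₖqₖ₋₁ + qₖ₋₂ (with p₋₁=1, p₋₂=0, q₋₁=0, q₋₂=1):
  k=0: a=6, p=6, q=1
  k=1: a=1, p=7, q=1
  k=2: a=1, p=13, q=2

13/2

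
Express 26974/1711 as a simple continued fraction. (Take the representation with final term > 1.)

[15; 1, 3, 3, 1, 9, 3, 3]

26974 = 15·1711 + 1309
1711 = 1·1309 + 402
1309 = 3·402 + 103
402 = 3·103 + 93
103 = 1·93 + 10
93 = 9·10 + 3
10 = 3·3 + 1
3 = 3·1 + 0  (stop)
So 26974/1711 = [15; 1, 3, 3, 1, 9, 3, 3].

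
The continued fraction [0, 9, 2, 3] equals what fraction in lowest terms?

7/66

Using pₖ = aₖpₖ₋₁ + pₖ₋₂ and qₖ = aₖqₖ₋₁ + qₖ₋₂:
  k=0: a=0, p=0, q=1
  k=1: a=9, p=1, q=9
  k=2: a=2, p=2, q=19
  k=3: a=3, p=7, q=66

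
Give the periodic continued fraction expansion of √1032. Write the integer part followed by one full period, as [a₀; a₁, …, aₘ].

a₀ = ⌊√1032⌋ = 32.
With m₀=0, d₀=1 and mₖ₊₁ = dₖaₖ − mₖ, dₖ₊₁ = (n − mₖ₊₁²)/dₖ, aₖ₊₁ = ⌊(a₀+mₖ₊₁)/dₖ₊₁⌋:
  k=1: m=32, d=8, a=8
  k=2: m=32, d=1, a=64
d=1 and a=2a₀=64 at k=2, so the next step gives (m, d) = (32, 8) again — its k=1 value — and the period has length 2.

[32; 8, 64]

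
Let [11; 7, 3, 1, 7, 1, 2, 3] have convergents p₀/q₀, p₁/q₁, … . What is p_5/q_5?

2829/254

Using pₖ = aₖpₖ₋₁ + pₖ₋₂, qₖ = aₖqₖ₋₁ + qₖ₋₂ (with p₋₁=1, p₋₂=0, q₋₁=0, q₋₂=1):
  k=0: a=11, p=11, q=1
  k=1: a=7, p=78, q=7
  k=2: a=3, p=245, q=22
  k=3: a=1, p=323, q=29
  k=4: a=7, p=2506, q=225
  k=5: a=1, p=2829, q=254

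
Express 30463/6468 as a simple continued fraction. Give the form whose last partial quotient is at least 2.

[4; 1, 2, 2, 4, 8, 8, 3]

30463 = 4×6468 + 4591
6468 = 1×4591 + 1877
4591 = 2×1877 + 837
1877 = 2×837 + 203
837 = 4×203 + 25
203 = 8×25 + 3
25 = 8×3 + 1
3 = 3×1 + 0  (stop)
So 30463/6468 = [4; 1, 2, 2, 4, 8, 8, 3].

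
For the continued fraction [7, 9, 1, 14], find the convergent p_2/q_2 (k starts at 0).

Using pₖ = aₖpₖ₋₁ + pₖ₋₂, qₖ = aₖqₖ₋₁ + qₖ₋₂ (with p₋₁=1, p₋₂=0, q₋₁=0, q₋₂=1):
  k=0: a=7, p=7, q=1
  k=1: a=9, p=64, q=9
  k=2: a=1, p=71, q=10

71/10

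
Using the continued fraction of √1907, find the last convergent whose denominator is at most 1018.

√1907 = [43; 1, 2, 43, 2, 1, 86, …] (period length 6).
Convergents:
  p_0/q_0 = 43/1
  p_1/q_1 = 44/1
  p_2/q_2 = 131/3
  p_3/q_3 = 5677/130
  p_4/q_4 = 11485/263
  p_5/q_5 = 17162/393
  p_6/q_6 = 1487417/34061
q_5 = 393 ≤ 1018 < 34061 = q_6, so the answer is 17162/393.

17162/393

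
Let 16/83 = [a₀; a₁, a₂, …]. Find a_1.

16 = 0·83 + 16   →  a_0 = 0
83 = 5·16 + 3   →  a_1 = 5

5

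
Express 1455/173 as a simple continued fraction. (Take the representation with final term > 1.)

1455 = 8×173 + 71
173 = 2×71 + 31
71 = 2×31 + 9
31 = 3×9 + 4
9 = 2×4 + 1
4 = 4×1 + 0  (stop)
So 1455/173 = [8; 2, 2, 3, 2, 4].

[8; 2, 2, 3, 2, 4]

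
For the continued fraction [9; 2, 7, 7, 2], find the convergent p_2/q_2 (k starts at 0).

142/15

Using pₖ = aₖpₖ₋₁ + pₖ₋₂, qₖ = aₖqₖ₋₁ + qₖ₋₂ (with p₋₁=1, p₋₂=0, q₋₁=0, q₋₂=1):
  k=0: a=9, p=9, q=1
  k=1: a=2, p=19, q=2
  k=2: a=7, p=142, q=15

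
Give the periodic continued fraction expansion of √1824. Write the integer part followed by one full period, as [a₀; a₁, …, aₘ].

a₀ = ⌊√1824⌋ = 42.
With m₀=0, d₀=1 and mₖ₊₁ = dₖaₖ − mₖ, dₖ₊₁ = (n − mₖ₊₁²)/dₖ, aₖ₊₁ = ⌊(a₀+mₖ₊₁)/dₖ₊₁⌋:
  k=1: m=42, d=60, a=1
  k=2: m=18, d=25, a=2
  k=3: m=32, d=32, a=2
  k=4: m=32, d=25, a=2
  k=5: m=18, d=60, a=1
  k=6: m=42, d=1, a=84
d=1 and a=2a₀=84 at k=6, so the next step gives (m, d) = (42, 60) again — its k=1 value — and the period has length 6.

[42; 1, 2, 2, 2, 1, 84]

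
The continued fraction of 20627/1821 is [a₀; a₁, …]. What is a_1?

20627 = 11·1821 + 596   →  a_0 = 11
1821 = 3·596 + 33   →  a_1 = 3

3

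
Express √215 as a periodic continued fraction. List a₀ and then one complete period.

[14; 1, 1, 1, 28]

a₀ = ⌊√215⌋ = 14.
With m₀=0, d₀=1 and mₖ₊₁ = dₖaₖ − mₖ, dₖ₊₁ = (n − mₖ₊₁²)/dₖ, aₖ₊₁ = ⌊(a₀+mₖ₊₁)/dₖ₊₁⌋:
  k=1: m=14, d=19, a=1
  k=2: m=5, d=10, a=1
  k=3: m=5, d=19, a=1
  k=4: m=14, d=1, a=28
d=1 and a=2a₀=28 at k=4, so the next step gives (m, d) = (14, 19) again — its k=1 value — and the period has length 4.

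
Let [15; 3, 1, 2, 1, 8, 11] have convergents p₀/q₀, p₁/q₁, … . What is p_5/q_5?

2000/131

Using pₖ = aₖpₖ₋₁ + pₖ₋₂, qₖ = aₖqₖ₋₁ + qₖ₋₂ (with p₋₁=1, p₋₂=0, q₋₁=0, q₋₂=1):
  k=0: a=15, p=15, q=1
  k=1: a=3, p=46, q=3
  k=2: a=1, p=61, q=4
  k=3: a=2, p=168, q=11
  k=4: a=1, p=229, q=15
  k=5: a=8, p=2000, q=131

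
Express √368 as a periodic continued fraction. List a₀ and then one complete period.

[19; 5, 2, 5, 38]

a₀ = ⌊√368⌋ = 19.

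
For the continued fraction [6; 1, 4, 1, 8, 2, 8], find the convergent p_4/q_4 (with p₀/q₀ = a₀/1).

362/53

Using pₖ = aₖpₖ₋₁ + pₖ₋₂, qₖ = aₖqₖ₋₁ + qₖ₋₂ (with p₋₁=1, p₋₂=0, q₋₁=0, q₋₂=1):
  k=0: a=6, p=6, q=1
  k=1: a=1, p=7, q=1
  k=2: a=4, p=34, q=5
  k=3: a=1, p=41, q=6
  k=4: a=8, p=362, q=53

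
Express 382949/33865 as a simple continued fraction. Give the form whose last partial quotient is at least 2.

382949 = 11·33865 + 10434
33865 = 3·10434 + 2563
10434 = 4·2563 + 182
2563 = 14·182 + 15
182 = 12·15 + 2
15 = 7·2 + 1
2 = 2·1 + 0  (stop)
So 382949/33865 = [11; 3, 4, 14, 12, 7, 2].

[11; 3, 4, 14, 12, 7, 2]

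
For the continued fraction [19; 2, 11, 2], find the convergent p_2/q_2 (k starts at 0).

448/23

Using pₖ = aₖpₖ₋₁ + pₖ₋₂, qₖ = aₖqₖ₋₁ + qₖ₋₂ (with p₋₁=1, p₋₂=0, q₋₁=0, q₋₂=1):
  k=0: a=19, p=19, q=1
  k=1: a=2, p=39, q=2
  k=2: a=11, p=448, q=23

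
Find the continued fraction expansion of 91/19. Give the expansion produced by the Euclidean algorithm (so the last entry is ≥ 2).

[4; 1, 3, 1, 3]

91 = 4*19 + 15
19 = 1*15 + 4
15 = 3*4 + 3
4 = 1*3 + 1
3 = 3*1 + 0  (stop)
So 91/19 = [4; 1, 3, 1, 3].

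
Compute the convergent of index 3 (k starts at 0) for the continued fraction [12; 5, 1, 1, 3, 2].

134/11

Using pₖ = aₖpₖ₋₁ + pₖ₋₂, qₖ = aₖqₖ₋₁ + qₖ₋₂ (with p₋₁=1, p₋₂=0, q₋₁=0, q₋₂=1):
  k=0: a=12, p=12, q=1
  k=1: a=5, p=61, q=5
  k=2: a=1, p=73, q=6
  k=3: a=1, p=134, q=11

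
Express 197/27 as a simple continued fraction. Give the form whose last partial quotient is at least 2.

197 = 7*27 + 8
27 = 3*8 + 3
8 = 2*3 + 2
3 = 1*2 + 1
2 = 2*1 + 0  (stop)
So 197/27 = [7; 3, 2, 1, 2].

[7; 3, 2, 1, 2]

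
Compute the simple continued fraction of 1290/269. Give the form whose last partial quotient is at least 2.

[4; 1, 3, 1, 8, 6]

1290 = 4×269 + 214
269 = 1×214 + 55
214 = 3×55 + 49
55 = 1×49 + 6
49 = 8×6 + 1
6 = 6×1 + 0  (stop)
So 1290/269 = [4; 1, 3, 1, 8, 6].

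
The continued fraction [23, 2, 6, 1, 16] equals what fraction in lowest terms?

Fold from the inside: start with 16/1.
  1 + 1/16 = 17/16
  6 + 16/17 = 118/17
  2 + 17/118 = 253/118
  23 + 118/253 = 5937/253

5937/253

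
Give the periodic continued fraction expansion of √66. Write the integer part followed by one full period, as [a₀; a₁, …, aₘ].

a₀ = ⌊√66⌋ = 8.

[8; 8, 16]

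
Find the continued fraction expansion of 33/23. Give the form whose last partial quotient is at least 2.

[1; 2, 3, 3]

33 = 1*23 + 10
23 = 2*10 + 3
10 = 3*3 + 1
3 = 3*1 + 0  (stop)
So 33/23 = [1; 2, 3, 3].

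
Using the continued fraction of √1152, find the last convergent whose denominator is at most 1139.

√1152 = [33; 1, 15, 1, 66, …] (period length 4).
Convergents:
  p_0/q_0 = 33/1
  p_1/q_1 = 34/1
  p_2/q_2 = 543/16
  p_3/q_3 = 577/17
  p_4/q_4 = 38625/1138
  p_5/q_5 = 39202/1155
q_4 = 1138 ≤ 1139 < 1155 = q_5, so the answer is 38625/1138.

38625/1138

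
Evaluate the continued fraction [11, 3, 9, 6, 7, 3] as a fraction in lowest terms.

Using pₖ = aₖpₖ₋₁ + pₖ₋₂ and qₖ = aₖqₖ₋₁ + qₖ₋₂:
  k=0: a=11, p=11, q=1
  k=1: a=3, p=34, q=3
  k=2: a=9, p=317, q=28
  k=3: a=6, p=1936, q=171
  k=4: a=7, p=13869, q=1225
  k=5: a=3, p=43543, q=3846

43543/3846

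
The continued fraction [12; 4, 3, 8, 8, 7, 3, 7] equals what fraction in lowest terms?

1756109/143573

Fold from the inside: start with 7/1.
  3 + 1/7 = 22/7
  7 + 7/22 = 161/22
  8 + 22/161 = 1310/161
  8 + 161/1310 = 10641/1310
  3 + 1310/10641 = 33233/10641
  4 + 10641/33233 = 143573/33233
  12 + 33233/143573 = 1756109/143573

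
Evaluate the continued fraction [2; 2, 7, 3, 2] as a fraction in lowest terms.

Fold from the inside: start with 2/1.
  3 + 1/2 = 7/2
  7 + 2/7 = 51/7
  2 + 7/51 = 109/51
  2 + 51/109 = 269/109

269/109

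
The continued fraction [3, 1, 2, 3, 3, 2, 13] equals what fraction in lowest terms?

Fold from the inside: start with 13/1.
  2 + 1/13 = 27/13
  3 + 13/27 = 94/27
  3 + 27/94 = 309/94
  2 + 94/309 = 712/309
  1 + 309/712 = 1021/712
  3 + 712/1021 = 3775/1021

3775/1021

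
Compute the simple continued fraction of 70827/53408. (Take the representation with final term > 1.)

70827 = 1·53408 + 17419
53408 = 3·17419 + 1151
17419 = 15·1151 + 154
1151 = 7·154 + 73
154 = 2·73 + 8
73 = 9·8 + 1
8 = 8·1 + 0  (stop)
So 70827/53408 = [1; 3, 15, 7, 2, 9, 8].

[1; 3, 15, 7, 2, 9, 8]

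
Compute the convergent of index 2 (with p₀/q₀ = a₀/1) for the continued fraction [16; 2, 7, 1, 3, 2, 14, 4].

Using pₖ = aₖpₖ₋₁ + pₖ₋₂, qₖ = aₖqₖ₋₁ + qₖ₋₂ (with p₋₁=1, p₋₂=0, q₋₁=0, q₋₂=1):
  k=0: a=16, p=16, q=1
  k=1: a=2, p=33, q=2
  k=2: a=7, p=247, q=15

247/15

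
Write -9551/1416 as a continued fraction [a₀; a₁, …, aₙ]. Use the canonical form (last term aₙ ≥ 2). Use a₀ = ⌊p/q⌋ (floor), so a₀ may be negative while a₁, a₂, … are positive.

[-7; 3, 1, 11, 1, 8, 3]

-9551 = -7*1416 + 361
1416 = 3*361 + 333
361 = 1*333 + 28
333 = 11*28 + 25
28 = 1*25 + 3
25 = 8*3 + 1
3 = 3*1 + 0  (stop)
So -9551/1416 = [-7; 3, 1, 11, 1, 8, 3].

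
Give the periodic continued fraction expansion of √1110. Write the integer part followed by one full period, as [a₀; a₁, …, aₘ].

a₀ = ⌊√1110⌋ = 33.
With m₀=0, d₀=1 and mₖ₊₁ = dₖaₖ − mₖ, dₖ₊₁ = (n − mₖ₊₁²)/dₖ, aₖ₊₁ = ⌊(a₀+mₖ₊₁)/dₖ₊₁⌋:
  k=1: m=33, d=21, a=3
  k=2: m=30, d=10, a=6
  k=3: m=30, d=21, a=3
  k=4: m=33, d=1, a=66
d=1 and a=2a₀=66 at k=4, so the next step gives (m, d) = (33, 21) again — its k=1 value — and the period has length 4.

[33; 3, 6, 3, 66]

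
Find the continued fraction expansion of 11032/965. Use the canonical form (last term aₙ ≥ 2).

[11; 2, 3, 5, 2, 5, 2]

11032 = 11·965 + 417
965 = 2·417 + 131
417 = 3·131 + 24
131 = 5·24 + 11
24 = 2·11 + 2
11 = 5·2 + 1
2 = 2·1 + 0  (stop)
So 11032/965 = [11; 2, 3, 5, 2, 5, 2].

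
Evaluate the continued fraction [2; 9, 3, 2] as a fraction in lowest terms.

137/65

Using pₖ = aₖpₖ₋₁ + pₖ₋₂ and qₖ = aₖqₖ₋₁ + qₖ₋₂:
  k=0: a=2, p=2, q=1
  k=1: a=9, p=19, q=9
  k=2: a=3, p=59, q=28
  k=3: a=2, p=137, q=65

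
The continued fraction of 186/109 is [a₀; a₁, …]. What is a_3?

2

186 = 1·109 + 77   →  a_0 = 1
109 = 1·77 + 32   →  a_1 = 1
77 = 2·32 + 13   →  a_2 = 2
32 = 2·13 + 6   →  a_3 = 2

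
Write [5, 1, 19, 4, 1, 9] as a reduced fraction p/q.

Fold from the inside: start with 9/1.
  1 + 1/9 = 10/9
  4 + 9/10 = 49/10
  19 + 10/49 = 941/49
  1 + 49/941 = 990/941
  5 + 941/990 = 5891/990

5891/990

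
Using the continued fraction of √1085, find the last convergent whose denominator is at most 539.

√1085 = [32; 1, 15, 2, 15, 1, 64, …] (period length 6).
Convergents:
  p_0/q_0 = 32/1
  p_1/q_1 = 33/1
  p_2/q_2 = 527/16
  p_3/q_3 = 1087/33
  p_4/q_4 = 16832/511
  p_5/q_5 = 17919/544
q_4 = 511 ≤ 539 < 544 = q_5, so the answer is 16832/511.

16832/511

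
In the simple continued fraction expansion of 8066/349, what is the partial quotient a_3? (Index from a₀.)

8066 = 23·349 + 39   →  a_0 = 23
349 = 8·39 + 37   →  a_1 = 8
39 = 1·37 + 2   →  a_2 = 1
37 = 18·2 + 1   →  a_3 = 18

18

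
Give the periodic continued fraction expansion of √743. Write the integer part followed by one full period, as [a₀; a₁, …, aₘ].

a₀ = ⌊√743⌋ = 27.
With m₀=0, d₀=1 and mₖ₊₁ = dₖaₖ − mₖ, dₖ₊₁ = (n − mₖ₊₁²)/dₖ, aₖ₊₁ = ⌊(a₀+mₖ₊₁)/dₖ₊₁⌋:
  k=1: m=27, d=14, a=3
  k=2: m=15, d=37, a=1
  k=3: m=22, d=7, a=7
  k=4: m=27, d=2, a=27
  k=5: m=27, d=7, a=7
  k=6: m=22, d=37, a=1
  k=7: m=15, d=14, a=3
  k=8: m=27, d=1, a=54
d=1 and a=2a₀=54 at k=8, so the next step gives (m, d) = (27, 14) again — its k=1 value — and the period has length 8.

[27; 3, 1, 7, 27, 7, 1, 3, 54]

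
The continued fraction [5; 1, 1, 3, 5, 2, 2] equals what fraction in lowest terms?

Using pₖ = aₖpₖ₋₁ + pₖ₋₂ and qₖ = aₖqₖ₋₁ + qₖ₋₂:
  k=0: a=5, p=5, q=1
  k=1: a=1, p=6, q=1
  k=2: a=1, p=11, q=2
  k=3: a=3, p=39, q=7
  k=4: a=5, p=206, q=37
  k=5: a=2, p=451, q=81
  k=6: a=2, p=1108, q=199

1108/199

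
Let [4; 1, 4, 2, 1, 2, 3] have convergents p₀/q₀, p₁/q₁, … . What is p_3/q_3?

Using pₖ = aₖpₖ₋₁ + pₖ₋₂, qₖ = aₖqₖ₋₁ + qₖ₋₂ (with p₋₁=1, p₋₂=0, q₋₁=0, q₋₂=1):
  k=0: a=4, p=4, q=1
  k=1: a=1, p=5, q=1
  k=2: a=4, p=24, q=5
  k=3: a=2, p=53, q=11

53/11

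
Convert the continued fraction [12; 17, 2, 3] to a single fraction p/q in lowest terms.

Using pₖ = aₖpₖ₋₁ + pₖ₋₂ and qₖ = aₖqₖ₋₁ + qₖ₋₂:
  k=0: a=12, p=12, q=1
  k=1: a=17, p=205, q=17
  k=2: a=2, p=422, q=35
  k=3: a=3, p=1471, q=122

1471/122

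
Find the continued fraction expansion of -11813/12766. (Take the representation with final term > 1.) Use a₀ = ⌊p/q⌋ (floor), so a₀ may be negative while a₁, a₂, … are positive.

-11813 = -1×12766 + 953
12766 = 13×953 + 377
953 = 2×377 + 199
377 = 1×199 + 178
199 = 1×178 + 21
178 = 8×21 + 10
21 = 2×10 + 1
10 = 10×1 + 0  (stop)
So -11813/12766 = [-1; 13, 2, 1, 1, 8, 2, 10].

[-1; 13, 2, 1, 1, 8, 2, 10]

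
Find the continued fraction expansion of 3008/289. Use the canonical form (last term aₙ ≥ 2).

[10; 2, 2, 4, 2, 2, 2]

3008 = 10·289 + 118
289 = 2·118 + 53
118 = 2·53 + 12
53 = 4·12 + 5
12 = 2·5 + 2
5 = 2·2 + 1
2 = 2·1 + 0  (stop)
So 3008/289 = [10; 2, 2, 4, 2, 2, 2].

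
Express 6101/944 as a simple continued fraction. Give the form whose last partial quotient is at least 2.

[6; 2, 6, 4, 8, 2]

6101 = 6·944 + 437
944 = 2·437 + 70
437 = 6·70 + 17
70 = 4·17 + 2
17 = 8·2 + 1
2 = 2·1 + 0  (stop)
So 6101/944 = [6; 2, 6, 4, 8, 2].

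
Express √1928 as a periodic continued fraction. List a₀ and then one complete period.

[43; 1, 9, 1, 86]

a₀ = ⌊√1928⌋ = 43.
With m₀=0, d₀=1 and mₖ₊₁ = dₖaₖ − mₖ, dₖ₊₁ = (n − mₖ₊₁²)/dₖ, aₖ₊₁ = ⌊(a₀+mₖ₊₁)/dₖ₊₁⌋:
  k=1: m=43, d=79, a=1
  k=2: m=36, d=8, a=9
  k=3: m=36, d=79, a=1
  k=4: m=43, d=1, a=86
d=1 and a=2a₀=86 at k=4, so the next step gives (m, d) = (43, 79) again — its k=1 value — and the period has length 4.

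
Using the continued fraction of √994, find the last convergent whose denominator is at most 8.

63/2

√994 = [31; 1, 1, 8, 1, 1, 62, …] (period length 6).
Convergents:
  p_0/q_0 = 31/1
  p_1/q_1 = 32/1
  p_2/q_2 = 63/2
  p_3/q_3 = 536/17
q_2 = 2 ≤ 8 < 17 = q_3, so the answer is 63/2.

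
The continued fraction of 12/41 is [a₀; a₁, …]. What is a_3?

2

12 = 0·41 + 12   →  a_0 = 0
41 = 3·12 + 5   →  a_1 = 3
12 = 2·5 + 2   →  a_2 = 2
5 = 2·2 + 1   →  a_3 = 2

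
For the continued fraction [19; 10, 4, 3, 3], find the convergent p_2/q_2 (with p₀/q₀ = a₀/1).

783/41

Using pₖ = aₖpₖ₋₁ + pₖ₋₂, qₖ = aₖqₖ₋₁ + qₖ₋₂ (with p₋₁=1, p₋₂=0, q₋₁=0, q₋₂=1):
  k=0: a=19, p=19, q=1
  k=1: a=10, p=191, q=10
  k=2: a=4, p=783, q=41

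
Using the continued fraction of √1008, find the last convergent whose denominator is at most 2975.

√1008 = [31; 1, 2, 1, 62, …] (period length 4).
Convergents:
  p_0/q_0 = 31/1
  p_1/q_1 = 32/1
  p_2/q_2 = 95/3
  p_3/q_3 = 127/4
  p_4/q_4 = 7969/251
  p_5/q_5 = 8096/255
  p_6/q_6 = 24161/761
  p_7/q_7 = 32257/1016
  p_8/q_8 = 2024095/63753
q_7 = 1016 ≤ 2975 < 63753 = q_8, so the answer is 32257/1016.

32257/1016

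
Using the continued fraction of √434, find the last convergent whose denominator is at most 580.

5229/251

√434 = [20; 1, 4, 1, 40, …] (period length 4).
Convergents:
  p_0/q_0 = 20/1
  p_1/q_1 = 21/1
  p_2/q_2 = 104/5
  p_3/q_3 = 125/6
  p_4/q_4 = 5104/245
  p_5/q_5 = 5229/251
  p_6/q_6 = 26020/1249
q_5 = 251 ≤ 580 < 1249 = q_6, so the answer is 5229/251.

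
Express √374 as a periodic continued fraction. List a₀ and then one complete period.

a₀ = ⌊√374⌋ = 19.
With m₀=0, d₀=1 and mₖ₊₁ = dₖaₖ − mₖ, dₖ₊₁ = (n − mₖ₊₁²)/dₖ, aₖ₊₁ = ⌊(a₀+mₖ₊₁)/dₖ₊₁⌋:
  k=1: m=19, d=13, a=2
  k=2: m=7, d=25, a=1
  k=3: m=18, d=2, a=18
  k=4: m=18, d=25, a=1
  k=5: m=7, d=13, a=2
  k=6: m=19, d=1, a=38
d=1 and a=2a₀=38 at k=6, so the next step gives (m, d) = (19, 13) again — its k=1 value — and the period has length 6.

[19; 2, 1, 18, 1, 2, 38]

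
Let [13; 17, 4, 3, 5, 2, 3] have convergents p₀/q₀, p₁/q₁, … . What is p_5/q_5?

Using pₖ = aₖpₖ₋₁ + pₖ₋₂, qₖ = aₖqₖ₋₁ + qₖ₋₂ (with p₋₁=1, p₋₂=0, q₋₁=0, q₋₂=1):
  k=0: a=13, p=13, q=1
  k=1: a=17, p=222, q=17
  k=2: a=4, p=901, q=69
  k=3: a=3, p=2925, q=224
  k=4: a=5, p=15526, q=1189
  k=5: a=2, p=33977, q=2602

33977/2602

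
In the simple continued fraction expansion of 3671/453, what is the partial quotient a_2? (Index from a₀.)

1

3671 = 8·453 + 47   →  a_0 = 8
453 = 9·47 + 30   →  a_1 = 9
47 = 1·30 + 17   →  a_2 = 1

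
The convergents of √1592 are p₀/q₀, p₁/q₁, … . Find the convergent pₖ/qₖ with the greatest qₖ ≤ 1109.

√1592 = [39; 1, 8, 1, 78, …] (period length 4).
Convergents:
  p_0/q_0 = 39/1
  p_1/q_1 = 40/1
  p_2/q_2 = 359/9
  p_3/q_3 = 399/10
  p_4/q_4 = 31481/789
  p_5/q_5 = 31880/799
  p_6/q_6 = 286521/7181
q_5 = 799 ≤ 1109 < 7181 = q_6, so the answer is 31880/799.

31880/799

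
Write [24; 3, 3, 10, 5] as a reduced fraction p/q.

Using pₖ = aₖpₖ₋₁ + pₖ₋₂ and qₖ = aₖqₖ₋₁ + qₖ₋₂:
  k=0: a=24, p=24, q=1
  k=1: a=3, p=73, q=3
  k=2: a=3, p=243, q=10
  k=3: a=10, p=2503, q=103
  k=4: a=5, p=12758, q=525

12758/525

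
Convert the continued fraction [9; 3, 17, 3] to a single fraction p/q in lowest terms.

Using pₖ = aₖpₖ₋₁ + pₖ₋₂ and qₖ = aₖqₖ₋₁ + qₖ₋₂:
  k=0: a=9, p=9, q=1
  k=1: a=3, p=28, q=3
  k=2: a=17, p=485, q=52
  k=3: a=3, p=1483, q=159

1483/159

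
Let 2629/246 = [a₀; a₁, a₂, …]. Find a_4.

2629 = 10·246 + 169   →  a_0 = 10
246 = 1·169 + 77   →  a_1 = 1
169 = 2·77 + 15   →  a_2 = 2
77 = 5·15 + 2   →  a_3 = 5
15 = 7·2 + 1   →  a_4 = 7

7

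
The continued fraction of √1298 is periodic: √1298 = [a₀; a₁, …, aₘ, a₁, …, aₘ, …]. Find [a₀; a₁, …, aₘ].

[36; 36, 72]

a₀ = ⌊√1298⌋ = 36.
With m₀=0, d₀=1 and mₖ₊₁ = dₖaₖ − mₖ, dₖ₊₁ = (n − mₖ₊₁²)/dₖ, aₖ₊₁ = ⌊(a₀+mₖ₊₁)/dₖ₊₁⌋:
  k=1: m=36, d=2, a=36
  k=2: m=36, d=1, a=72
d=1 and a=2a₀=72 at k=2, so the next step gives (m, d) = (36, 2) again — its k=1 value — and the period has length 2.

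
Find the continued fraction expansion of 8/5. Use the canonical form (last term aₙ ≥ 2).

8 = 1×5 + 3
5 = 1×3 + 2
3 = 1×2 + 1
2 = 2×1 + 0  (stop)
So 8/5 = [1; 1, 1, 2].

[1; 1, 1, 2]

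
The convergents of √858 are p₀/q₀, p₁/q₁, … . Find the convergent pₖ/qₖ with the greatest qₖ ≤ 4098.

40979/1399

√858 = [29; 3, 2, 3, 58, …] (period length 4).
Convergents:
  p_0/q_0 = 29/1
  p_1/q_1 = 88/3
  p_2/q_2 = 205/7
  p_3/q_3 = 703/24
  p_4/q_4 = 40979/1399
  p_5/q_5 = 123640/4221
q_4 = 1399 ≤ 4098 < 4221 = q_5, so the answer is 40979/1399.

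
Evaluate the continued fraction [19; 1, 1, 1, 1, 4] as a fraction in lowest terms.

451/23

Fold from the inside: start with 4/1.
  1 + 1/4 = 5/4
  1 + 4/5 = 9/5
  1 + 5/9 = 14/9
  1 + 9/14 = 23/14
  19 + 14/23 = 451/23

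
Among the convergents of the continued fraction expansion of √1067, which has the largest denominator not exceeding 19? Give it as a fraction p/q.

√1067 = [32; 1, 1, 1, 64, …] (period length 4).
Convergents:
  p_0/q_0 = 32/1
  p_1/q_1 = 33/1
  p_2/q_2 = 65/2
  p_3/q_3 = 98/3
  p_4/q_4 = 6337/194
q_3 = 3 ≤ 19 < 194 = q_4, so the answer is 98/3.

98/3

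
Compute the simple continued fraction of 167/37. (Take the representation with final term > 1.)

167 = 4·37 + 19
37 = 1·19 + 18
19 = 1·18 + 1
18 = 18·1 + 0  (stop)
So 167/37 = [4; 1, 1, 18].

[4; 1, 1, 18]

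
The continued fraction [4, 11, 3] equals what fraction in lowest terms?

Using pₖ = aₖpₖ₋₁ + pₖ₋₂ and qₖ = aₖqₖ₋₁ + qₖ₋₂:
  k=0: a=4, p=4, q=1
  k=1: a=11, p=45, q=11
  k=2: a=3, p=139, q=34

139/34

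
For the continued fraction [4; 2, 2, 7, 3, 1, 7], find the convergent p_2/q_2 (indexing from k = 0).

Using pₖ = aₖpₖ₋₁ + pₖ₋₂, qₖ = aₖqₖ₋₁ + qₖ₋₂ (with p₋₁=1, p₋₂=0, q₋₁=0, q₋₂=1):
  k=0: a=4, p=4, q=1
  k=1: a=2, p=9, q=2
  k=2: a=2, p=22, q=5

22/5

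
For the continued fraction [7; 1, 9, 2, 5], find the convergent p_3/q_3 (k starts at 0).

Using pₖ = aₖpₖ₋₁ + pₖ₋₂, qₖ = aₖqₖ₋₁ + qₖ₋₂ (with p₋₁=1, p₋₂=0, q₋₁=0, q₋₂=1):
  k=0: a=7, p=7, q=1
  k=1: a=1, p=8, q=1
  k=2: a=9, p=79, q=10
  k=3: a=2, p=166, q=21

166/21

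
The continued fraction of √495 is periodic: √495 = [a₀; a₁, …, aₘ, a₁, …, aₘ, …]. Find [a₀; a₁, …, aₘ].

[22; 4, 44]

a₀ = ⌊√495⌋ = 22.
With m₀=0, d₀=1 and mₖ₊₁ = dₖaₖ − mₖ, dₖ₊₁ = (n − mₖ₊₁²)/dₖ, aₖ₊₁ = ⌊(a₀+mₖ₊₁)/dₖ₊₁⌋:
  k=1: m=22, d=11, a=4
  k=2: m=22, d=1, a=44
d=1 and a=2a₀=44 at k=2, so the next step gives (m, d) = (22, 11) again — its k=1 value — and the period has length 2.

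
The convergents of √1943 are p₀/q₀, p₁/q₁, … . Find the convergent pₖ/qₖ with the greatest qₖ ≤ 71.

2777/63

√1943 = [44; 12, 1, 1, 2, 1, 1, 12, 88, …] (period length 8).
Convergents:
  p_0/q_0 = 44/1
  p_1/q_1 = 529/12
  p_2/q_2 = 573/13
  p_3/q_3 = 1102/25
  p_4/q_4 = 2777/63
  p_5/q_5 = 3879/88
q_4 = 63 ≤ 71 < 88 = q_5, so the answer is 2777/63.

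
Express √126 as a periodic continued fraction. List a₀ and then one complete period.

[11; 4, 2, 4, 22]

a₀ = ⌊√126⌋ = 11.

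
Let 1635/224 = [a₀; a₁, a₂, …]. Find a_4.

10

1635 = 7·224 + 67   →  a_0 = 7
224 = 3·67 + 23   →  a_1 = 3
67 = 2·23 + 21   →  a_2 = 2
23 = 1·21 + 2   →  a_3 = 1
21 = 10·2 + 1   →  a_4 = 10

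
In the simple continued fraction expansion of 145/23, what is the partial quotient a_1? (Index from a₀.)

145 = 6·23 + 7   →  a_0 = 6
23 = 3·7 + 2   →  a_1 = 3

3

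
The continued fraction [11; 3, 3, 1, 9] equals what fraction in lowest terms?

Fold from the inside: start with 9/1.
  1 + 1/9 = 10/9
  3 + 9/10 = 39/10
  3 + 10/39 = 127/39
  11 + 39/127 = 1436/127

1436/127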